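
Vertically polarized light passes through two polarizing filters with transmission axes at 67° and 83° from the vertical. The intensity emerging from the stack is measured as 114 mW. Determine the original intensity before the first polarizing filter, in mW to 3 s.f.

I₀ ≈ 808 mW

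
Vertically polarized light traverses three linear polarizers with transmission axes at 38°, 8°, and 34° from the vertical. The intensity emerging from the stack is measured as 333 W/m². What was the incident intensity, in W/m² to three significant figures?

I₀ ≈ 885 W/m²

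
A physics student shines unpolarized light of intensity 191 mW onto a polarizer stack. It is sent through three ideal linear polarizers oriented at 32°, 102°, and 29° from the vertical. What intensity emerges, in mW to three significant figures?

I ≈ 0.955 mW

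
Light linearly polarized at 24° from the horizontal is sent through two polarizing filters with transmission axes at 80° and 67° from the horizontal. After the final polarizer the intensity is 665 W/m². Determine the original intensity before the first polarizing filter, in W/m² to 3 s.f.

I₀ ≈ 2240 W/m²

I₁ = I₀ cos²(80° − 24°) = I₀ cos²(56°) = 0.3127 I₀.
I₂ = I₁ cos²(67° − 80°) = 0.3127 I₀ · cos²(13°) = 0.2969 I₀.
So 665 W/m² = 0.2969 I₀, giving I₀ = 665/0.2969 = 2240 W/m².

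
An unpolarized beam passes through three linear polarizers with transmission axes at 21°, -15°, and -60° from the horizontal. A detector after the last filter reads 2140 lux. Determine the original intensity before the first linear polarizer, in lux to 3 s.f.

I₀ ≈ 1.31e4 lux

Unpolarized light through the first polarizer → I₁ = ½ I₀, now polarized at 21°.
I₂ = I₁ cos²(-15° − 21°) = 0.5 I₀ · cos²(36°) = 0.3273 I₀.
I₃ = I₂ cos²(-60° + 15°) = 0.3273 I₀ · cos²(45°) = 0.1636 I₀.
So 2140 lux = 0.1636 I₀, giving I₀ = 2140/0.1636 = 1.308e+04 lux.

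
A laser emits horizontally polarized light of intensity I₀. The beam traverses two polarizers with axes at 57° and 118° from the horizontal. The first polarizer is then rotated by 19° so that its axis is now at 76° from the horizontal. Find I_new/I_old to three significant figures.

I_new/I_old ≈ 0.464

Before rotation:
I₁ = I₀ cos²(57° − 0°) = I₀ cos²(57°) = 0.2966 I₀.
I₂ = I₁ cos²(118° − 57°) = 0.2966 I₀ · cos²(61°) = 0.06972 I₀.
After rotation:
I₁ = I₀ cos²(76° − 0°) = I₀ cos²(76°) = 0.05853 I₀.
I₂ = I₁ cos²(118° − 76°) = 0.05853 I₀ · cos²(42°) = 0.03232 I₀.
Ratio = 0.03232 / 0.06972 = 0.4636.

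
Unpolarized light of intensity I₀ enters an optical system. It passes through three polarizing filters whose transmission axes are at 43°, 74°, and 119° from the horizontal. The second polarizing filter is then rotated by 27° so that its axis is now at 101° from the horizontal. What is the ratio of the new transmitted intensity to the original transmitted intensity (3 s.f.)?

I_new/I_old ≈ 0.691

Before rotation:
Unpolarized light through the first polarizer → I₁ = ½ I₀, now polarized at 43°.
I₂ = I₁ cos²(74° − 43°) = 0.5 I₀ · cos²(31°) = 0.3674 I₀.
I₃ = I₂ cos²(119° − 74°) = 0.3674 I₀ · cos²(45°) = 0.1837 I₀.
After rotation:
Unpolarized light through the first polarizer → I₁ = ½ I₀, now polarized at 43°.
I₂ = I₁ cos²(101° − 43°) = 0.5 I₀ · cos²(58°) = 0.1404 I₀.
I₃ = I₂ cos²(119° − 101°) = 0.1404 I₀ · cos²(18°) = 0.127 I₀.
Ratio = 0.127 / 0.1837 = 0.6914.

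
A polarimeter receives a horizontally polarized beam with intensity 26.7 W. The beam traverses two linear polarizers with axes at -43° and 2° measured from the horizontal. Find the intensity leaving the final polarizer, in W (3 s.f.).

I₁ = 26.7 W · cos²(43°) = 14.28 W.
I₂ = I₁ · cos²(45°) = 14.28 · 0.5 = 7.141 W.

I ≈ 7.14 W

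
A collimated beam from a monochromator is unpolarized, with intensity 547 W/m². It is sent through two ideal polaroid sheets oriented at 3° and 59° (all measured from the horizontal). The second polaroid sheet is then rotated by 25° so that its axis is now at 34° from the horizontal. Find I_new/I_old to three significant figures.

I_new/I_old ≈ 2.35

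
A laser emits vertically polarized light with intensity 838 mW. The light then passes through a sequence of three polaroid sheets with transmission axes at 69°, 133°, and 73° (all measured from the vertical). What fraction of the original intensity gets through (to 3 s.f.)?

I/I₀ ≈ 0.00617

I₁ = 838 mW · cos²(69°) = 107.6 mW.
I₂ = I₁ · cos²(64°) = 107.6 · 0.1922 = 20.68 mW.
I₃ = I₂ · cos²(60°) = 20.68 · 0.25 = 5.17 mW.
Transmitted fraction = 0.00617.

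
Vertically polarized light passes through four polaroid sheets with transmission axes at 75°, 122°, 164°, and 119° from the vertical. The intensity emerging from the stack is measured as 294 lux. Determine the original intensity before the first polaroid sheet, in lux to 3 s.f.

I₁ = I₀ cos²(75° − 0°) = I₀ cos²(75°) = 0.06699 I₀.
I₂ = I₁ cos²(122° − 75°) = 0.06699 I₀ · cos²(47°) = 0.03116 I₀.
I₃ = I₂ cos²(164° − 122°) = 0.03116 I₀ · cos²(42°) = 0.01721 I₀.
I₄ = I₃ cos²(119° − 164°) = 0.01721 I₀ · cos²(45°) = 0.008604 I₀.
So 294 lux = 0.008604 I₀, giving I₀ = 294/0.008604 = 3.417e+04 lux.

I₀ ≈ 3.42e4 lux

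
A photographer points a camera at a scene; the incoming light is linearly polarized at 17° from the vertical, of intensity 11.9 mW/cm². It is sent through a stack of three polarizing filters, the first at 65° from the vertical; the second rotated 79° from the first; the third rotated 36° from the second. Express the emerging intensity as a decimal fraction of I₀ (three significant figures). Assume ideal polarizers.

I/I₀ ≈ 0.0107

I₁ = 11.9 mW/cm² · cos²(48°) = 5.328 mW/cm².
I₂ = I₁ · cos²(79°) = 5.328 · 0.03641 = 0.194 mW/cm².
I₃ = I₂ · cos²(36°) = 0.194 · 0.6545 = 0.127 mW/cm².
Transmitted fraction = 0.01067.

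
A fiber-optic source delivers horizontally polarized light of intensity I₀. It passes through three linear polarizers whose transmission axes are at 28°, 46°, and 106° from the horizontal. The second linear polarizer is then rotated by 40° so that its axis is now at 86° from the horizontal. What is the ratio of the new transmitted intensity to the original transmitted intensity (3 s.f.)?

Before rotation:
I₁ = I₀ cos²(28° − 0°) = I₀ cos²(28°) = 0.7796 I₀.
I₂ = I₁ cos²(46° − 28°) = 0.7796 I₀ · cos²(18°) = 0.7052 I₀.
I₃ = I₂ cos²(106° − 46°) = 0.7052 I₀ · cos²(60°) = 0.1763 I₀.
After rotation:
I₁ = I₀ cos²(28° − 0°) = I₀ cos²(28°) = 0.7796 I₀.
I₂ = I₁ cos²(86° − 28°) = 0.7796 I₀ · cos²(58°) = 0.2189 I₀.
I₃ = I₂ cos²(106° − 86°) = 0.2189 I₀ · cos²(20°) = 0.1933 I₀.
Ratio = 0.1933 / 0.1763 = 1.097.

I_new/I_old ≈ 1.10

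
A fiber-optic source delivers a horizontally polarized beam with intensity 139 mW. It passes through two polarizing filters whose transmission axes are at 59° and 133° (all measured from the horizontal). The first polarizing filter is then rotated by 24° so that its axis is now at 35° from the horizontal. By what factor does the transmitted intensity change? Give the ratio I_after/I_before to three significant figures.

I_new/I_old ≈ 0.645

Before rotation:
By Malus's law, I₁ = I₀ cos²(59° − 0°) = I₀ cos²(59°) = 0.2653 I₀.
I₂ = I₁ cos²(133° − 59°) = 0.2653 I₀ · cos²(74°) = 0.02015 I₀.
After rotation:
I₁ = I₀ cos²(35° − 0°) = I₀ cos²(35°) = 0.671 I₀.
Angle between axes 1 and 2: 82°. I₂ = 0.671 I₀ · cos²(82°) = 0.013 I₀.
Ratio = 0.013 / 0.02015 = 0.6449.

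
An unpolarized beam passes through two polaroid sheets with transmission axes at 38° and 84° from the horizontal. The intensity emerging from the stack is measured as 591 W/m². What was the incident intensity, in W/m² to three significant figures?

I₀ ≈ 2450 W/m²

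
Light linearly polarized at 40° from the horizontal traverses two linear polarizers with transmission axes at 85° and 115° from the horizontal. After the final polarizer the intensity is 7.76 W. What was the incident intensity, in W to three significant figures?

I₁ = I₀ cos²(85° − 40°) = I₀ cos²(45°) = 0.5 I₀.
I₂ = I₁ cos²(115° − 85°) = 0.5 I₀ · cos²(30°) = 0.375 I₀.
So 7.76 W = 0.375 I₀, giving I₀ = 7.76/0.375 = 20.69 W.

I₀ ≈ 20.7 W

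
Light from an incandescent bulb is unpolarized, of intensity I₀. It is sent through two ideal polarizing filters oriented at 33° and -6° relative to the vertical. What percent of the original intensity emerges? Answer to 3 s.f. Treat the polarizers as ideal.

Unpolarized light through the first polarizer → I₁ = ½ I₀, now polarized at 33°.
I₂ = I₁ cos²(-6° − 33°) = 0.5 I₀ · cos²(39°) = 0.302 I₀.
That is 30.2% of the incident intensity.

≈ 30.2%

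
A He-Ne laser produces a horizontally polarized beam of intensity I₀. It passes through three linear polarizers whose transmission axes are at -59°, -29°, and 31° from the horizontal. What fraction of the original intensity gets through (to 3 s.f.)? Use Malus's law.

By Malus's law, I₁ = I₀ cos²(-59° − 0°) = I₀ cos²(59°) = 0.2653 I₀.
I₂ = I₁ cos²(-29° + 59°) = 0.2653 I₀ · cos²(30°) = 0.1989 I₀.
I₃ = I₂ cos²(31° + 29°) = 0.1989 I₀ · cos²(60°) = 0.04974 I₀.
Transmitted fraction = 0.04974.

≈ 0.0497 I₀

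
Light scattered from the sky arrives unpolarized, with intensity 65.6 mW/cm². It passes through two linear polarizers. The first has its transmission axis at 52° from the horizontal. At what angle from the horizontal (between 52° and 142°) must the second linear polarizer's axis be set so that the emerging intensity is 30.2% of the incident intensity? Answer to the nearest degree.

θ ≈ 91°

Unpolarized light through the first polarizer → I₁ = ½ I₀, now polarized at 52°.
Need I₂/I₀ = 0.302, so cos²(θ − 52°) = 0.302 / 0.5 = 0.604.
θ − 52° = arccos(√0.604) = 39.0°, giving θ ≈ 52 + 39.0 = 91.0°.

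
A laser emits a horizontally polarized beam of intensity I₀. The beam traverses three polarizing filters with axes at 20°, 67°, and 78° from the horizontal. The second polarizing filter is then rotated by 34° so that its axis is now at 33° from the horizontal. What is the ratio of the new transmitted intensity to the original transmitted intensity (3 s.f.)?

I_new/I_old ≈ 1.06

Before rotation:
I₁ = I₀ cos²(20° − 0°) = I₀ cos²(20°) = 0.883 I₀.
I₂ = I₁ cos²(67° − 20°) = 0.883 I₀ · cos²(47°) = 0.4107 I₀.
I₃ = I₂ cos²(78° − 67°) = 0.4107 I₀ · cos²(11°) = 0.3958 I₀.
After rotation:
I₁ = I₀ cos²(20° − 0°) = I₀ cos²(20°) = 0.883 I₀.
I₂ = I₁ cos²(33° − 20°) = 0.883 I₀ · cos²(13°) = 0.8383 I₀.
I₃ = I₂ cos²(78° − 33°) = 0.8383 I₀ · cos²(45°) = 0.4192 I₀.
Ratio = 0.4192 / 0.3958 = 1.059.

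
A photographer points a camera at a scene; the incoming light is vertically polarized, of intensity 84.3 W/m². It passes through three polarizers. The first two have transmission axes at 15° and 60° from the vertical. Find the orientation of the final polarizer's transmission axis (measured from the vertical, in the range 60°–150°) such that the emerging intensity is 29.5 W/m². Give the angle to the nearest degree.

θ ≈ 90°

I₁ = I₀ cos²(15° − 0°) = I₀ cos²(15°) = 0.933 I₀.
I₂ = I₁ cos²(60° − 15°) = 0.933 I₀ · cos²(45°) = 0.4665 I₀.
Target fraction: 29.5 / 84.3 W/m² = 0.3499 of I₀.
Need I₃/I₀ = 0.3499, so cos²(θ − 60°) = 0.3499 / 0.4665 = 0.7501.
θ − 60° = arccos(√0.7501) = 30.0°, giving θ ≈ 60 + 30.0 = 90.0°.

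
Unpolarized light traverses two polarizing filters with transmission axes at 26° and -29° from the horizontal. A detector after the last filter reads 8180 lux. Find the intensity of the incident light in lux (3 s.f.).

Unpolarized light through the first polarizer → I₁ = ½ I₀, now polarized at 26°.
I₂ = I₁ cos²(-29° − 26°) = 0.5 I₀ · cos²(55°) = 0.1645 I₀.
So 8180 lux = 0.1645 I₀, giving I₀ = 8180/0.1645 = 4.973e+04 lux.

I₀ ≈ 4.97e4 lux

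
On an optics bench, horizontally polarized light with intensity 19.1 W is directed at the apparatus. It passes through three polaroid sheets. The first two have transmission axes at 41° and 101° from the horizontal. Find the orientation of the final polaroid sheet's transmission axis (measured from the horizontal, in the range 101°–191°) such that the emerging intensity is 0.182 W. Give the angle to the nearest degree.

I₁ = I₀ cos²(41° − 0°) = I₀ cos²(41°) = 0.5696 I₀.
I₂ = I₁ cos²(101° − 41°) = 0.5696 I₀ · cos²(60°) = 0.1424 I₀.
Target fraction: 0.182 / 19.1 W = 0.009529 of I₀.
Need I₃/I₀ = 0.009529, so cos²(θ − 101°) = 0.009529 / 0.1424 = 0.06692.
θ − 101° = arccos(√0.06692) = 75.0°, giving θ ≈ 101 + 75.0 = 176.0°.

θ ≈ 176°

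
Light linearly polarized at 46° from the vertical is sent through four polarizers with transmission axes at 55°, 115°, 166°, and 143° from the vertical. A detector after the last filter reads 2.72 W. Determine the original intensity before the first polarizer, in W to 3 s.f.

I₀ ≈ 33.2 W

I₁ = I₀ cos²(55° − 46°) = I₀ cos²(9°) = 0.9755 I₀.
I₂ = I₁ cos²(115° − 55°) = 0.9755 I₀ · cos²(60°) = 0.2439 I₀.
I₃ = I₂ cos²(166° − 115°) = 0.2439 I₀ · cos²(51°) = 0.09659 I₀.
I₄ = I₃ cos²(143° − 166°) = 0.09659 I₀ · cos²(23°) = 0.08184 I₀.
So 2.72 W = 0.08184 I₀, giving I₀ = 2.72/0.08184 = 33.23 W.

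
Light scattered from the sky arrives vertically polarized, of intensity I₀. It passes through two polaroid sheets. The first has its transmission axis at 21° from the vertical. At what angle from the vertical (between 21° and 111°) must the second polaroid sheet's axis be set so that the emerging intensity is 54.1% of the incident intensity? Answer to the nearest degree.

By Malus's law, I₁ = I₀ cos²(21° − 0°) = I₀ cos²(21°) = 0.8716 I₀.
Need I₂/I₀ = 0.541, so cos²(θ − 21°) = 0.541 / 0.8716 = 0.6207.
θ − 21° = arccos(√0.6207) = 38.0°, giving θ ≈ 21 + 38.0 = 59.0°.

θ ≈ 59°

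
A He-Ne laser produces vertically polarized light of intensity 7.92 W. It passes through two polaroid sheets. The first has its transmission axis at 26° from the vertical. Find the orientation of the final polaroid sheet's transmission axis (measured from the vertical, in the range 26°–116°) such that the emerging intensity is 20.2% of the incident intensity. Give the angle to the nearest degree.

θ ≈ 86°

By Malus's law, I₁ = I₀ cos²(26° − 0°) = I₀ cos²(26°) = 0.8078 I₀.
Need I₂/I₀ = 0.202, so cos²(θ − 26°) = 0.202 / 0.8078 = 0.2501.
θ − 26° = arccos(√0.2501) = 60.0°, giving θ ≈ 26 + 60.0 = 86.0°.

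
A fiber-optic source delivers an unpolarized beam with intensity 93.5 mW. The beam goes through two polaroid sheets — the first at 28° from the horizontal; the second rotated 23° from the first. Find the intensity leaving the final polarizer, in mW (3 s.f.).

I ≈ 39.6 mW

Unpolarized light through the first polarizer → I₁ = 93.5 mW/2 = 46.75 mW, polarized at 28°.
I₂ = I₁ · cos²(23°) = 46.75 · 0.8473 = 39.61 mW.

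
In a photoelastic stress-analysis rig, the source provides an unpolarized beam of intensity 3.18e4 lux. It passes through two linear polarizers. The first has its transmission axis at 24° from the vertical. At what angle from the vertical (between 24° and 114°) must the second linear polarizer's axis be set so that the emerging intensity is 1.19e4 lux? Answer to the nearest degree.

Unpolarized light through the first polarizer → I₁ = ½ I₀, now polarized at 24°.
Target fraction: 1.19e4 / 3.18e4 lux = 0.3742 of I₀.
Need I₂/I₀ = 0.3742, so cos²(θ − 24°) = 0.3742 / 0.5 = 0.7484.
θ − 24° = arccos(√0.7484) = 30.1°, giving θ ≈ 24 + 30.1 = 54.1°.

θ ≈ 54°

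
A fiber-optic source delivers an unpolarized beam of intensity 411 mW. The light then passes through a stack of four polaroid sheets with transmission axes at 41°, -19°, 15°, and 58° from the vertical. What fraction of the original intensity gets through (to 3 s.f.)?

Unpolarized light through the first polarizer → I₁ = 411 mW/2 = 205.5 mW, polarized at 41°.
I₂ = I₁ · cos²(60°) = 205.5 · 0.25 = 51.38 mW.
I₃ = I₂ · cos²(34°) = 51.38 · 0.6873 = 35.31 mW.
I₄ = I₃ · cos²(43°) = 35.31 · 0.5349 = 18.89 mW.
Transmitted fraction = 0.04595.

I/I₀ ≈ 0.0460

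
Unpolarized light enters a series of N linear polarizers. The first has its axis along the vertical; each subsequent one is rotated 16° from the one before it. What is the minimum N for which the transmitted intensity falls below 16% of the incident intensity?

N = 16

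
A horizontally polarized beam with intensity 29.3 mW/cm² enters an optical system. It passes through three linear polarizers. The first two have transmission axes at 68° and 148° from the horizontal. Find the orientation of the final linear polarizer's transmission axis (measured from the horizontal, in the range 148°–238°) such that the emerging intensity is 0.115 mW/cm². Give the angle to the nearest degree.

θ ≈ 164°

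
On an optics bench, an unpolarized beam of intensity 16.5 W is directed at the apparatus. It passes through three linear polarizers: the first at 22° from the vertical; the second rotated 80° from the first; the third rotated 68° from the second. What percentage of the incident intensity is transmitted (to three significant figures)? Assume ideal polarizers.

Unpolarized light through the first polarizer → I₁ = 16.5 W/2 = 8.25 W, polarized at 22°.
I₂ = I₁ · cos²(80°) = 8.25 · 0.03015 = 0.2488 W.
I₃ = I₂ · cos²(68°) = 0.2488 · 0.1403 = 0.03491 W.
That is 0.2116% of the incident intensity.

≈ 0.212%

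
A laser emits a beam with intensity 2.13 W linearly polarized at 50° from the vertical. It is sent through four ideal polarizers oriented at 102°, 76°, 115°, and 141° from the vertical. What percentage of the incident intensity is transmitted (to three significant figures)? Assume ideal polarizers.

I₁ = 2.13 W · cos²(52°) = 0.8074 W.
I₂ = I₁ · cos²(26°) = 0.8074 · 0.8078 = 0.6522 W.
I₃ = I₂ · cos²(39°) = 0.6522 · 0.604 = 0.3939 W.
I₄ = I₃ · cos²(26°) = 0.3939 · 0.8078 = 0.3182 W.
That is 14.94% of the incident intensity.

≈ 14.9%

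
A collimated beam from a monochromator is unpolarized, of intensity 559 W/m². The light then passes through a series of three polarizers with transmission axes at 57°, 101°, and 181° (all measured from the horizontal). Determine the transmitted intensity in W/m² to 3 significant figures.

I ≈ 4.36 W/m²

Unpolarized light through the first polarizer → I₁ = 559 W/m²/2 = 279.5 W/m², polarized at 57°.
I₂ = I₁ · cos²(44°) = 279.5 · 0.5174 = 144.6 W/m².
I₃ = I₂ · cos²(80°) = 144.6 · 0.03015 = 4.361 W/m².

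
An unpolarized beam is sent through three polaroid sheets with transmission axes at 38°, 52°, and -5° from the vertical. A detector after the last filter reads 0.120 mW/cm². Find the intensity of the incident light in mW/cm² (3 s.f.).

I₀ ≈ 0.859 mW/cm²

Unpolarized light through the first polarizer → I₁ = ½ I₀, now polarized at 38°.
I₂ = I₁ cos²(52° − 38°) = 0.5 I₀ · cos²(14°) = 0.4707 I₀.
I₃ = I₂ cos²(-5° − 52°) = 0.4707 I₀ · cos²(57°) = 0.1396 I₀.
So 0.120 mW/cm² = 0.1396 I₀, giving I₀ = 0.120/0.1396 = 0.8594 mW/cm².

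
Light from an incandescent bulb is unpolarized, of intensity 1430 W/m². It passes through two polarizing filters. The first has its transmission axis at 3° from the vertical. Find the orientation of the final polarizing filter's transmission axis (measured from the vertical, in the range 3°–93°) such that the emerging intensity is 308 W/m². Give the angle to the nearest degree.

θ ≈ 52°

Unpolarized light through the first polarizer → I₁ = ½ I₀, now polarized at 3°.
Target fraction: 308 / 1430 W/m² = 0.2154 of I₀.
Need I₂/I₀ = 0.2154, so cos²(θ − 3°) = 0.2154 / 0.5 = 0.4308.
θ − 3° = arccos(√0.4308) = 49.0°, giving θ ≈ 3 + 49.0 = 52.0°.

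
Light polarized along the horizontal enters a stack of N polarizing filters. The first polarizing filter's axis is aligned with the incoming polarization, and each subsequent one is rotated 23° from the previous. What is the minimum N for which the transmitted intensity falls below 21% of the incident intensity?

First polarizer is aligned with the polarization: full transmission.
Each further stage multiplies by cos²(23°) = 0.8473.
After N polarizers: T = 0.8473^(N−1). Require T < 0.21 ⇒ N−1 > ln(0.21)/ln(0.8473) = 9.42, so N−1 ≥ 10 and N = 11.
Check: N=11 gives T = 0.1908 < 0.21; N=10 gives T = 0.2251.

N = 11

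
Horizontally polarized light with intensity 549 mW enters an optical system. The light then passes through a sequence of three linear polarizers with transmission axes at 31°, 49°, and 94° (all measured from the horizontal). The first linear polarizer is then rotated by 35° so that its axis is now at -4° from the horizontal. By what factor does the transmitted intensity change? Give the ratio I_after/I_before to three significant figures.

I_new/I_old ≈ 0.542

Before rotation:
I₁ = I₀ cos²(31° − 0°) = I₀ cos²(31°) = 0.7347 I₀.
I₂ = I₁ cos²(49° − 31°) = 0.7347 I₀ · cos²(18°) = 0.6646 I₀.
I₃ = I₂ cos²(94° − 49°) = 0.6646 I₀ · cos²(45°) = 0.3323 I₀.
After rotation:
I₁ = I₀ cos²(-4° − 0°) = I₀ cos²(4°) = 0.9951 I₀.
I₂ = I₁ cos²(49° + 4°) = 0.9951 I₀ · cos²(53°) = 0.3604 I₀.
I₃ = I₂ cos²(94° − 49°) = 0.3604 I₀ · cos²(45°) = 0.1802 I₀.
Ratio = 0.1802 / 0.3323 = 0.5423.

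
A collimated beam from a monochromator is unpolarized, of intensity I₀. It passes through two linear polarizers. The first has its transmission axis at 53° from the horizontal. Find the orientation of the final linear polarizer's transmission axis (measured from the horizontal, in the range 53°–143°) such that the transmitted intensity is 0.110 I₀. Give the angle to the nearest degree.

Unpolarized light through the first polarizer → I₁ = ½ I₀, now polarized at 53°.
Need I₂/I₀ = 0.11, so cos²(θ − 53°) = 0.11 / 0.5 = 0.22.
θ − 53° = arccos(√0.22) = 62.0°, giving θ ≈ 53 + 62.0 = 115.0°.

θ ≈ 115°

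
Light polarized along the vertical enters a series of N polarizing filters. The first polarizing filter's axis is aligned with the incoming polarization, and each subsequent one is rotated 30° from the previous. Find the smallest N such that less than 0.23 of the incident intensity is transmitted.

First polarizer is aligned with the polarization: full transmission.
Each further stage multiplies by cos²(30°) = 0.75.
After N polarizers: T = 0.75^(N−1). Require T < 0.23 ⇒ N−1 > ln(0.23)/ln(0.75) = 5.11, so N−1 ≥ 6 and N = 7.
Check: N=7 gives T = 0.178 < 0.23; N=6 gives T = 0.2373.

N = 7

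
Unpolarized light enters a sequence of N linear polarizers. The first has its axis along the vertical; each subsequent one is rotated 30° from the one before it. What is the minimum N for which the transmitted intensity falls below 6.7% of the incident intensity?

First polarizer halves the unpolarized light: factor 1/2.
Each further stage multiplies by cos²(30°) = 0.75.
After N polarizers: T = 0.5·0.75^(N−1). Require T < 0.067 ⇒ N−1 > ln(0.067/0.5)/ln(0.75) = 6.99, so N−1 ≥ 7 and N = 8.
Check: N=8 gives T = 0.06674 < 0.067; N=7 gives T = 0.08899.

N = 8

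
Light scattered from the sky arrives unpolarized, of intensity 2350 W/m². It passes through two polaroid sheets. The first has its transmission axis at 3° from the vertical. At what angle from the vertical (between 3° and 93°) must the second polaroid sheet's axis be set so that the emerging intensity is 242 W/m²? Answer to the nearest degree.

θ ≈ 66°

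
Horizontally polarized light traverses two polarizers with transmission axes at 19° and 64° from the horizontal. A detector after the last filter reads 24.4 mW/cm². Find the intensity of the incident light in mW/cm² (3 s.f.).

I₀ ≈ 54.6 mW/cm²

I₁ = I₀ cos²(19° − 0°) = I₀ cos²(19°) = 0.894 I₀.
I₂ = I₁ cos²(64° − 19°) = 0.894 I₀ · cos²(45°) = 0.447 I₀.
So 24.4 mW/cm² = 0.447 I₀, giving I₀ = 24.4/0.447 = 54.59 mW/cm².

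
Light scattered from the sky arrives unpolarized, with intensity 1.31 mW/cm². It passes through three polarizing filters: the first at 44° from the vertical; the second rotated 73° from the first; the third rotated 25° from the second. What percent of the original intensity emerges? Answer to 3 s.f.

≈ 3.51%

Unpolarized light through the first polarizer → I₁ = 1.31 mW/cm²/2 = 0.655 mW/cm², polarized at 44°.
I₂ = I₁ · cos²(73°) = 0.655 · 0.08548 = 0.05599 mW/cm².
I₃ = I₂ · cos²(25°) = 0.05599 · 0.8214 = 0.04599 mW/cm².
That is 3.511% of the incident intensity.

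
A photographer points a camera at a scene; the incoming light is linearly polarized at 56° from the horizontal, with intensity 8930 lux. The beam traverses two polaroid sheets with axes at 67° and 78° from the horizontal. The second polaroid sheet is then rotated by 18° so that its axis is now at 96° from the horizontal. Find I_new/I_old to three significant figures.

Before rotation:
I₁ = I₀ cos²(67° − 56°) = I₀ cos²(11°) = 0.9636 I₀.
I₂ = I₁ cos²(78° − 67°) = 0.9636 I₀ · cos²(11°) = 0.9285 I₀.
After rotation:
I₁ = I₀ cos²(67° − 56°) = I₀ cos²(11°) = 0.9636 I₀.
I₂ = I₁ cos²(96° − 67°) = 0.9636 I₀ · cos²(29°) = 0.7371 I₀.
Ratio = 0.7371 / 0.9285 = 0.7939.

I_new/I_old ≈ 0.794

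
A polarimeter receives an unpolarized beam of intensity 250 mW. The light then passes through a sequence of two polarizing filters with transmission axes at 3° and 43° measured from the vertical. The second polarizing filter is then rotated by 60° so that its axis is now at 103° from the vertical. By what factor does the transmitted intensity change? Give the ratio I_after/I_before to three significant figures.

Before rotation:
Unpolarized light through the first polarizer → I₁ = ½ I₀, now polarized at 3°.
I₂ = I₁ cos²(43° − 3°) = 0.5 I₀ · cos²(40°) = 0.2934 I₀.
After rotation:
Unpolarized light through the first polarizer → I₁ = ½ I₀, now polarized at 3°.
Angle between axes 1 and 2: 80°. I₂ = 0.5 I₀ · cos²(80°) = 0.01508 I₀.
Ratio = 0.01508 / 0.2934 = 0.05138.

I_new/I_old ≈ 0.0514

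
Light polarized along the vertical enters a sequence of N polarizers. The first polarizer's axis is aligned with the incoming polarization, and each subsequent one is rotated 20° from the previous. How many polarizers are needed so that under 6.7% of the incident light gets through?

N = 23

First polarizer is aligned with the polarization: full transmission.
Each further stage multiplies by cos²(20°) = 0.883.
After N polarizers: T = 0.883^(N−1). Require T < 0.067 ⇒ N−1 > ln(0.067)/ln(0.883) = 21.73, so N−1 ≥ 22 and N = 23.
Check: N=23 gives T = 0.06477 < 0.067; N=22 gives T = 0.07335.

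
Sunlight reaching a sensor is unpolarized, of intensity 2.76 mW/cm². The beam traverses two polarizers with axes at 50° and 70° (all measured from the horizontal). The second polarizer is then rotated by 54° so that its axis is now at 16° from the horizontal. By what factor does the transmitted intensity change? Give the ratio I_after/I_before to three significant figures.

Before rotation:
Unpolarized light through the first polarizer → I₁ = ½ I₀, now polarized at 50°.
I₂ = I₁ cos²(70° − 50°) = 0.5 I₀ · cos²(20°) = 0.4415 I₀.
After rotation:
Unpolarized light through the first polarizer → I₁ = ½ I₀, now polarized at 50°.
I₂ = I₁ cos²(16° − 50°) = 0.5 I₀ · cos²(34°) = 0.3437 I₀.
Ratio = 0.3437 / 0.4415 = 0.7784.

I_new/I_old ≈ 0.778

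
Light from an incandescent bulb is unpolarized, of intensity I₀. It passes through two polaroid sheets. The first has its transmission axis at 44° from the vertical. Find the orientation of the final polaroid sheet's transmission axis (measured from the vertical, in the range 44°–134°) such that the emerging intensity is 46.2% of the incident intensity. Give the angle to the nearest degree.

θ ≈ 60°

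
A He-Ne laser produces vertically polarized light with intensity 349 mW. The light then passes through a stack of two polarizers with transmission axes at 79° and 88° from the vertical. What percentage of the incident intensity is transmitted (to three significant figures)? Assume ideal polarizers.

By Malus's law, I₁ = 349 mW · cos²(79°) = 12.71 mW.
I₂ = I₁ · cos²(9°) = 12.71 · 0.9755 = 12.4 mW.
That is 3.552% of the incident intensity.

≈ 3.55%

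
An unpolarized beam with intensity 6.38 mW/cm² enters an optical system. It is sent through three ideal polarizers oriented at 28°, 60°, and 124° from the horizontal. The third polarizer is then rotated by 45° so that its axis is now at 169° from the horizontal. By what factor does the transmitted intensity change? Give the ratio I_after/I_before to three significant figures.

I_new/I_old ≈ 0.552

Before rotation:
Unpolarized light through the first polarizer → I₁ = ½ I₀, now polarized at 28°.
I₂ = I₁ cos²(60° − 28°) = 0.5 I₀ · cos²(32°) = 0.3596 I₀.
I₃ = I₂ cos²(124° − 60°) = 0.3596 I₀ · cos²(64°) = 0.0691 I₀.
After rotation:
Unpolarized light through the first polarizer → I₁ = ½ I₀, now polarized at 28°.
I₂ = I₁ cos²(60° − 28°) = 0.5 I₀ · cos²(32°) = 0.3596 I₀.
Angle between axes 2 and 3: 71°. I₃ = 0.3596 I₀ · cos²(71°) = 0.03811 I₀.
Ratio = 0.03811 / 0.0691 = 0.5516.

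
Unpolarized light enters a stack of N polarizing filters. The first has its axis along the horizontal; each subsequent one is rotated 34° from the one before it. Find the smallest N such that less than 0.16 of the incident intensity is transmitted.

N = 5

First polarizer halves the unpolarized light: factor 1/2.
Each further stage multiplies by cos²(34°) = 0.6873.
After N polarizers: T = 0.5·0.6873^(N−1). Require T < 0.16 ⇒ N−1 > ln(0.16/0.5)/ln(0.6873) = 3.04, so N−1 ≥ 4 and N = 5.
Check: N=5 gives T = 0.1116 < 0.16; N=4 gives T = 0.1623.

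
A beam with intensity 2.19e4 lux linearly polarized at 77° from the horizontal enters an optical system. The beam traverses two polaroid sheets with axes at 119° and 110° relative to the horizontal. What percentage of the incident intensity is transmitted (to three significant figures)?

I₁ = 2.19e4 lux · cos²(42°) = 1.209e+04 lux.
I₂ = I₁ · cos²(9°) = 1.209e+04 · 0.9755 = 1.18e+04 lux.
That is 53.87% of the incident intensity.

≈ 53.9%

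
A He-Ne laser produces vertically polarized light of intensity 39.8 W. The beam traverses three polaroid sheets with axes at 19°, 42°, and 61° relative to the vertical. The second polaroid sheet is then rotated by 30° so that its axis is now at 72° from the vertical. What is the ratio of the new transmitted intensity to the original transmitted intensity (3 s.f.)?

I_new/I_old ≈ 0.461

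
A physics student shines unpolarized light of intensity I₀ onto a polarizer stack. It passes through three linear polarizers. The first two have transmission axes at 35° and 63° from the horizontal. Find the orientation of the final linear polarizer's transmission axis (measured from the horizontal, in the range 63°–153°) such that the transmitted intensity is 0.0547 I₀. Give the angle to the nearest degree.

θ ≈ 131°

Unpolarized light through the first polarizer → I₁ = ½ I₀, now polarized at 35°.
I₂ = I₁ cos²(63° − 35°) = 0.5 I₀ · cos²(28°) = 0.3898 I₀.
Need I₃/I₀ = 0.0547, so cos²(θ − 63°) = 0.0547 / 0.3898 = 0.1403.
θ − 63° = arccos(√0.1403) = 68.0°, giving θ ≈ 63 + 68.0 = 131.0°.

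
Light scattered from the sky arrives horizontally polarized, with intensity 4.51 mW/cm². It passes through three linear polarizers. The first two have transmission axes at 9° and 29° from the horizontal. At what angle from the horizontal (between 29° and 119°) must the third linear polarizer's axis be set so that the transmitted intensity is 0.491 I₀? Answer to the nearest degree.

θ ≈ 70°

I₁ = I₀ cos²(9° − 0°) = I₀ cos²(9°) = 0.9755 I₀.
I₂ = I₁ cos²(29° − 9°) = 0.9755 I₀ · cos²(20°) = 0.8614 I₀.
Need I₃/I₀ = 0.491, so cos²(θ − 29°) = 0.491 / 0.8614 = 0.57.
θ − 29° = arccos(√0.57) = 41.0°, giving θ ≈ 29 + 41.0 = 70.0°.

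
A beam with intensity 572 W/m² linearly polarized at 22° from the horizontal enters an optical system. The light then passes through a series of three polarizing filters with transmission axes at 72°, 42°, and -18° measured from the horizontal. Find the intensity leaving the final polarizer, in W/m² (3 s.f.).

I ≈ 44.3 W/m²

I₁ = 572 W/m² · cos²(50°) = 236.3 W/m².
I₂ = I₁ · cos²(30°) = 236.3 · 0.75 = 177.3 W/m².
I₃ = I₂ · cos²(60°) = 177.3 · 0.25 = 44.31 W/m².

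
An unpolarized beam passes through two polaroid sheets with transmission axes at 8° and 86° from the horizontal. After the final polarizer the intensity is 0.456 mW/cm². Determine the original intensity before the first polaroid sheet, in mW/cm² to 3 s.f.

I₀ ≈ 21.1 mW/cm²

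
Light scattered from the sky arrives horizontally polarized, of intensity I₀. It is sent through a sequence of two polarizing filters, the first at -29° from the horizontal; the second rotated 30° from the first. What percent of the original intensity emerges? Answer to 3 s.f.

I₁ = I₀ cos²(-29° − 0°) = I₀ cos²(29°) = 0.765 I₀.
I₂ = I₁ cos²(30°) = 0.765 · 0.75 I₀ = 0.5737 I₀.
That is 57.37% of the incident intensity.

≈ 57.4%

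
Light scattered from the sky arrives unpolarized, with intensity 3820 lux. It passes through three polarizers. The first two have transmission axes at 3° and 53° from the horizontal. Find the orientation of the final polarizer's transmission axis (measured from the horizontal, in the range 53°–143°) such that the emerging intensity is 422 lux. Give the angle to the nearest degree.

θ ≈ 96°

Unpolarized light through the first polarizer → I₁ = ½ I₀, now polarized at 3°.
I₂ = I₁ cos²(53° − 3°) = 0.5 I₀ · cos²(50°) = 0.2066 I₀.
Target fraction: 422 / 3820 lux = 0.1105 of I₀.
Need I₃/I₀ = 0.1105, so cos²(θ − 53°) = 0.1105 / 0.2066 = 0.5347.
θ − 53° = arccos(√0.5347) = 43.0°, giving θ ≈ 53 + 43.0 = 96.0°.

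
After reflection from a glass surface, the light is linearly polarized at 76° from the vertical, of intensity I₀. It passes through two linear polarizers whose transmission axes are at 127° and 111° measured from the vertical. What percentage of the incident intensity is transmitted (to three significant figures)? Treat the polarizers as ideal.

≈ 36.6%

By Malus's law, I₁ = I₀ cos²(127° − 76°) = I₀ cos²(51°) = 0.396 I₀.
I₂ = I₁ cos²(111° − 127°) = 0.396 I₀ · cos²(16°) = 0.366 I₀.
That is 36.6% of the incident intensity.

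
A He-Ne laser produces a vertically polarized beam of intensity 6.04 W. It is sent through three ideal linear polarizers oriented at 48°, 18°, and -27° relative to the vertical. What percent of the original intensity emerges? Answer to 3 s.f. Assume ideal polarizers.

≈ 16.8%

I₁ = 6.04 W · cos²(48°) = 2.704 W.
I₂ = I₁ · cos²(30°) = 2.704 · 0.75 = 2.028 W.
I₃ = I₂ · cos²(45°) = 2.028 · 0.5 = 1.014 W.
That is 16.79% of the incident intensity.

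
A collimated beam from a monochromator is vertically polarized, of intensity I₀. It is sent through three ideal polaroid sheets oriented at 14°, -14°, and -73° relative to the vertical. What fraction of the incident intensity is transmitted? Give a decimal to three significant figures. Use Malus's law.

By Malus's law, I₁ = I₀ cos²(14° − 0°) = I₀ cos²(14°) = 0.9415 I₀.
I₂ = I₁ cos²(-14° − 14°) = 0.9415 I₀ · cos²(28°) = 0.734 I₀.
I₃ = I₂ cos²(-73° + 14°) = 0.734 I₀ · cos²(59°) = 0.1947 I₀.
Transmitted fraction = 0.1947.

≈ 0.195 I₀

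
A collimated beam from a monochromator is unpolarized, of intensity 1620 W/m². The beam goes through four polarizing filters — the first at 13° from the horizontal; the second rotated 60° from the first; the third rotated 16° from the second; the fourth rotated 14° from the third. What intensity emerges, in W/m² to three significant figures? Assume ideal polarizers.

I ≈ 176 W/m²

Unpolarized light through the first polarizer → I₁ = 1620 W/m²/2 = 810 W/m², polarized at 13°.
I₂ = I₁ · cos²(60°) = 810 · 0.25 = 202.5 W/m².
I₃ = I₂ · cos²(16°) = 202.5 · 0.924 = 187.1 W/m².
I₄ = I₃ · cos²(14°) = 187.1 · 0.9415 = 176.2 W/m².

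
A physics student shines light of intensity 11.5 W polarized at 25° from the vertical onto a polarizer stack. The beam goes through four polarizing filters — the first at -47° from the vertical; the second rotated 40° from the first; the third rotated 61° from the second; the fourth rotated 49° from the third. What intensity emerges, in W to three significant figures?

I ≈ 0.0652 W

I₁ = 11.5 W · cos²(72°) = 1.098 W.
I₂ = I₁ · cos²(40°) = 1.098 · 0.5868 = 0.6444 W.
I₃ = I₂ · cos²(61°) = 0.6444 · 0.235 = 0.1515 W.
I₄ = I₃ · cos²(49°) = 0.1515 · 0.4304 = 0.06519 W.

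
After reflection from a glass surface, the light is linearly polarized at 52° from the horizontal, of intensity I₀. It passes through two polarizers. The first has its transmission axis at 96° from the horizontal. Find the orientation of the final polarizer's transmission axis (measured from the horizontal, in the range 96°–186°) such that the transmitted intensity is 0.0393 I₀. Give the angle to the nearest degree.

By Malus's law, I₁ = I₀ cos²(96° − 52°) = I₀ cos²(44°) = 0.5174 I₀.
Need I₂/I₀ = 0.0393, so cos²(θ − 96°) = 0.0393 / 0.5174 = 0.07595.
θ − 96° = arccos(√0.07595) = 74.0°, giving θ ≈ 96 + 74.0 = 170.0°.

θ ≈ 170°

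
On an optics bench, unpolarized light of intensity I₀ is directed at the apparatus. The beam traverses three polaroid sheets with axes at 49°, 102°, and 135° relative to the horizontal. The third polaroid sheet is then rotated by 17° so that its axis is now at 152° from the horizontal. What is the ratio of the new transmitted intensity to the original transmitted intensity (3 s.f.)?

I_new/I_old ≈ 0.587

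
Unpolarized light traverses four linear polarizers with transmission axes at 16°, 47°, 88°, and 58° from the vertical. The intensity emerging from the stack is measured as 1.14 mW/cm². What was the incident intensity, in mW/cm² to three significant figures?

I₀ ≈ 7.26 mW/cm²

Unpolarized light through the first polarizer → I₁ = ½ I₀, now polarized at 16°.
I₂ = I₁ cos²(47° − 16°) = 0.5 I₀ · cos²(31°) = 0.3674 I₀.
I₃ = I₂ cos²(88° − 47°) = 0.3674 I₀ · cos²(41°) = 0.2092 I₀.
I₄ = I₃ cos²(58° − 88°) = 0.2092 I₀ · cos²(30°) = 0.1569 I₀.
So 1.14 mW/cm² = 0.1569 I₀, giving I₀ = 1.14/0.1569 = 7.264 mW/cm².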